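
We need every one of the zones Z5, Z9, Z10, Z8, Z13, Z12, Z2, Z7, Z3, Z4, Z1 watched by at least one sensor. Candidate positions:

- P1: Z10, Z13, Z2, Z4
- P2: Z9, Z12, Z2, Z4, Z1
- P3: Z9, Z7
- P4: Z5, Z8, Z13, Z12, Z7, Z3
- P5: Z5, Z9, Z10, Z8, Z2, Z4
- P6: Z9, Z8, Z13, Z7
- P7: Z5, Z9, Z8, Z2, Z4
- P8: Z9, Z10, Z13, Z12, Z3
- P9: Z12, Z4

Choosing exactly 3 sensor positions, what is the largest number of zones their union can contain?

11

Choosing P1, P2, P4 covers {Z5, Z9, Z10, Z8, Z13, Z12, Z2, Z7, Z3, Z4, Z1} — 11 zones.
That is all 11 zones.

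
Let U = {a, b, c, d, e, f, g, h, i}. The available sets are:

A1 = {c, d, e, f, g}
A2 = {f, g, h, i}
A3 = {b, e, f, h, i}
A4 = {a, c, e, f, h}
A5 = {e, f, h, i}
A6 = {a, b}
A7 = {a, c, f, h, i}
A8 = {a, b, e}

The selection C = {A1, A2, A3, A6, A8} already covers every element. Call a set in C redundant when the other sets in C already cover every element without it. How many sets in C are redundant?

4

Drop A1: c, d uncovered — not redundant.
Drop A2: the rest still cover every element — redundant.
Drop A3: the rest still cover every element — redundant.
Drop A6: the rest still cover every element — redundant.
Drop A8: the rest still cover every element — redundant.
4 redundant: A2, A3, A6, A8.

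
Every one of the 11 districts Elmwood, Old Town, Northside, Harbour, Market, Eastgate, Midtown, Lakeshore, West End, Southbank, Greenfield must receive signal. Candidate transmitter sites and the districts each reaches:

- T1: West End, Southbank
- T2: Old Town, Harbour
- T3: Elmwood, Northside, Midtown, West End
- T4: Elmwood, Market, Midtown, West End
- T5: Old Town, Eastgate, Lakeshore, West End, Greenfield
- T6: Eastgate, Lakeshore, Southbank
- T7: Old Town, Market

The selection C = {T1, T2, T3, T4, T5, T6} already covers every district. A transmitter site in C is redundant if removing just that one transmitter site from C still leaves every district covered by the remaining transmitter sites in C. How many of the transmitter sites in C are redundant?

Drop T1: the rest still cover every district — redundant.
Drop T2: Harbour uncovered — not redundant.
Drop T3: Northside uncovered — not redundant.
Drop T4: Market uncovered — not redundant.
Drop T5: Greenfield uncovered — not redundant.
Drop T6: the rest still cover every district — redundant.
2 redundant: T1, T6.

2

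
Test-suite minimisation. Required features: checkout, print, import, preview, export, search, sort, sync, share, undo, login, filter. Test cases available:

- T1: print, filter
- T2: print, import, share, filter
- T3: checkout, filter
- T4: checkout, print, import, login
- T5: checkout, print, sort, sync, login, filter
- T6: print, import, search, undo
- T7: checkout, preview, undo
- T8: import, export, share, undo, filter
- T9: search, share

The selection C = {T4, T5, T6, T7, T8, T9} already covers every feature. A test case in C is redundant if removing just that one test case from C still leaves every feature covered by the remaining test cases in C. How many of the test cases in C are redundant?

3

Drop T4: the rest still cover every feature — redundant.
Drop T5: sort, sync uncovered — not redundant.
Drop T6: the rest still cover every feature — redundant.
Drop T7: preview uncovered — not redundant.
Drop T8: export uncovered — not redundant.
Drop T9: the rest still cover every feature — redundant.
3 redundant: T4, T6, T9.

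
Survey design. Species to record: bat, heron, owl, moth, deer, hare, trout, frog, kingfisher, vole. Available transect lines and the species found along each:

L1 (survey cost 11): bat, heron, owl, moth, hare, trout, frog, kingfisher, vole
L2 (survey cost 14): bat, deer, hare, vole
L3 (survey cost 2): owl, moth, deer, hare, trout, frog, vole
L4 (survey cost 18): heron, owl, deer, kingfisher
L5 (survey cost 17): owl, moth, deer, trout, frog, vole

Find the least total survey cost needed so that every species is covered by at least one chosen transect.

L1, L3 cover every species at survey cost 11 + 2 = 13.
Any cover uses at least 2 transects; among all covering selections none totals below 13.

13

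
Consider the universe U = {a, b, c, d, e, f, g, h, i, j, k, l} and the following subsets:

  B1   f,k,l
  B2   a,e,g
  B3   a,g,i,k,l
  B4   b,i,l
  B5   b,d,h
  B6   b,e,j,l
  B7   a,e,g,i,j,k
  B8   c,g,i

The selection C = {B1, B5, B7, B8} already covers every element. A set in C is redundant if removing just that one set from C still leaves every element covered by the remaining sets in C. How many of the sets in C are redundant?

0

Drop B1: f, l uncovered — not redundant.
Drop B5: b, d, h uncovered — not redundant.
Drop B7: a, e, j uncovered — not redundant.
Drop B8: c uncovered — not redundant.
None of the sets in C is redundant.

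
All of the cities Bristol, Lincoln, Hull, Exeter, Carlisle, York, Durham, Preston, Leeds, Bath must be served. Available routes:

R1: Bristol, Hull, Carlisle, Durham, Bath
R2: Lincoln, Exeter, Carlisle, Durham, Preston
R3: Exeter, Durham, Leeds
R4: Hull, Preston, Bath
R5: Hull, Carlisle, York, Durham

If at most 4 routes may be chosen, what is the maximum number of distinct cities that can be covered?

Choosing R1, R2, R3, R5 covers {Bristol, Lincoln, Hull, Exeter, Carlisle, York, Durham, Preston, Leeds, Bath} — 10 cities.
That is all 10 cities.

10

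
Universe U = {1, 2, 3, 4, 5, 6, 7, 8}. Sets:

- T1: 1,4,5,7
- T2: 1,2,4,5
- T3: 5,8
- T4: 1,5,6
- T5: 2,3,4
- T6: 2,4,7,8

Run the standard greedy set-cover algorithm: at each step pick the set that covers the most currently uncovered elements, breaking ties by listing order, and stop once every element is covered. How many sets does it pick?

4

Pick 1: T1 covers 4 new elements (1, 4, 5, 7).
Pick 2: T5 covers 2 new elements (2, 3).
Pick 3: T3 covers 1 new elements (8).
Pick 4: T4 covers 1 new elements (6).
Greedy uses 4 sets. (The true minimum is 3.)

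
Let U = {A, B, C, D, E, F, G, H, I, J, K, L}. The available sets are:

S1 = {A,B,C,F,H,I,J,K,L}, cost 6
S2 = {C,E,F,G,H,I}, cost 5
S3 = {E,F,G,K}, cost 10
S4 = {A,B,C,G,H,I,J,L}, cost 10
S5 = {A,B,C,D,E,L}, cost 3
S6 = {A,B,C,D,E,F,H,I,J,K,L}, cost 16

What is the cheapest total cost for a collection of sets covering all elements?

S1, S2, S5 cover every element at cost 6 + 5 + 3 = 14.
Any cover uses at least 2 sets; among all covering selections none totals below 14.

14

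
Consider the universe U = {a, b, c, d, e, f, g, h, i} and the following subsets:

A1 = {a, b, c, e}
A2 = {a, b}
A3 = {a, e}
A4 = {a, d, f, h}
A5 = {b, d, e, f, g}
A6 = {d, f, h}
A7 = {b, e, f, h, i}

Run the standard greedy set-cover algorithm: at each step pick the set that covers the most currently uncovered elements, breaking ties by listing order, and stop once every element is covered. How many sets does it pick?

Pick 1: A5 covers 5 new elements (b, d, e, f, g).
Pick 2: A1 covers 2 new elements (a, c).
Pick 3: A7 covers 2 new elements (h, i).
Greedy uses 3 sets.

3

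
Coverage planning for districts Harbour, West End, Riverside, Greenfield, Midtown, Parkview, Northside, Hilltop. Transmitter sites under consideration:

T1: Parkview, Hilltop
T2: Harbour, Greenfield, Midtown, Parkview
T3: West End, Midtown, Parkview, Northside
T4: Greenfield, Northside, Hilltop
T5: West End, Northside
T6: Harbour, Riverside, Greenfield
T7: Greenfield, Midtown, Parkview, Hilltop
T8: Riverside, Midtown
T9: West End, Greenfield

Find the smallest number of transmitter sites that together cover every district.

T1, T3, T6 together cover {Harbour, West End, Riverside, Greenfield, Midtown, Parkview, Northside, Hilltop} — every district.
No 2 of the 9 transmitter sites cover everything (all 36 pairs fall short), so 3 is minimum.
Greedy (largest uncovered first) would take T2, T3, T1, T6 — 4 transmitter sites — but 3 suffice.

3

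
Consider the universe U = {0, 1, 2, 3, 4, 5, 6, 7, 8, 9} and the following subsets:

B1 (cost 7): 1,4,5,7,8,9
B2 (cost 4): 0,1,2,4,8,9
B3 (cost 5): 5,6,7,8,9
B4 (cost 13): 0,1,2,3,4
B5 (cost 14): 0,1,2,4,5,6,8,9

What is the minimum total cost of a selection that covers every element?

B3, B4 cover every element at cost 5 + 13 = 18.
Any cover uses at least 2 sets; among all covering selections none totals below 18.

18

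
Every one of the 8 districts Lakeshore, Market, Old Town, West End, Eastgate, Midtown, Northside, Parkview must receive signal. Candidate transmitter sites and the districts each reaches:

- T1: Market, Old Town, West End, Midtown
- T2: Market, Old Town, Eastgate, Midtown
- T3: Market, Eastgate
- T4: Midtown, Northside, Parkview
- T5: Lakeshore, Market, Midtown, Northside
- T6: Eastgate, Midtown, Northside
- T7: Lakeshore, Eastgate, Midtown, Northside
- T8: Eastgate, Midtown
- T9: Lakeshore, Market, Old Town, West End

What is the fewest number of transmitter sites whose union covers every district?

3

T1, T4, T7 together cover {Lakeshore, Market, Old Town, West End, Eastgate, Midtown, Northside, Parkview} — every district.
No 2 of the 9 transmitter sites cover everything (all 36 pairs fall short), so 3 is minimum.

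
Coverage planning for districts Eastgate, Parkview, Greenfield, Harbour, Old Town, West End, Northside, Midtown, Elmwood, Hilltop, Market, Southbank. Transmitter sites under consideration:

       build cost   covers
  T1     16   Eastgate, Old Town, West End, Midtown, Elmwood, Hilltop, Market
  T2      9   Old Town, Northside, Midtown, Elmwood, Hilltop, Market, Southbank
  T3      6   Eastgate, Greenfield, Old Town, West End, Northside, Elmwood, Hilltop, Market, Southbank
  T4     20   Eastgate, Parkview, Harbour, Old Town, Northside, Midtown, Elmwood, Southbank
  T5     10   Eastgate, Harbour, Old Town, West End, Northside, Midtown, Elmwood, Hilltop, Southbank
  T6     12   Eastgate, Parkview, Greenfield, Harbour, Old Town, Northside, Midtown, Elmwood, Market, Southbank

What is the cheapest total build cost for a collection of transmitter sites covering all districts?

T3, T6 cover every district at build cost 6 + 12 = 18.
Any cover uses at least 2 transmitter sites; among all covering selections none totals below 18.

18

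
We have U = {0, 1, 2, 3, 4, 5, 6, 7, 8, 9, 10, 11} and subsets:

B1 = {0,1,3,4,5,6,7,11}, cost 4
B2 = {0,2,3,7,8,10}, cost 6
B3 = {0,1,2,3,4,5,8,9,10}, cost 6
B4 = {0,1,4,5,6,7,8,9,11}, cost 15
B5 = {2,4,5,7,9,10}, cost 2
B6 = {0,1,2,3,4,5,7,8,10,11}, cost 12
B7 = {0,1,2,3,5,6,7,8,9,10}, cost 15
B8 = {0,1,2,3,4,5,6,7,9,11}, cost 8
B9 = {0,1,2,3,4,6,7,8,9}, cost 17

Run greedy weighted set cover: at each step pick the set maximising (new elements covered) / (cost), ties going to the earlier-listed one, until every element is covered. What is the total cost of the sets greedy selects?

Pick 1: B5 adds 6 new (2, 4, 5, 7, 9, 10) at cost 2 (ratio 6/2).
Pick 2: B1 adds 5 new (0, 1, 3, 6, 11) at cost 4 (ratio 5/4).
Pick 3: B2 adds 1 new (8) at cost 6 (ratio 1/6).
Greedy total cost: 2 + 4 + 6 = 12. (The true optimum is 10, so greedy overshoots here.)

12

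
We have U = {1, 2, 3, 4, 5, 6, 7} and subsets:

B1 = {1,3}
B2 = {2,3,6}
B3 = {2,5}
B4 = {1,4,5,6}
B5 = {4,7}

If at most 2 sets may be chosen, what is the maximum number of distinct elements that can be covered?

6

Choosing B2, B4 covers {1, 2, 3, 4, 5, 6} — 6 elements.
No choice of 2 sets does better; here 7 is left uncovered.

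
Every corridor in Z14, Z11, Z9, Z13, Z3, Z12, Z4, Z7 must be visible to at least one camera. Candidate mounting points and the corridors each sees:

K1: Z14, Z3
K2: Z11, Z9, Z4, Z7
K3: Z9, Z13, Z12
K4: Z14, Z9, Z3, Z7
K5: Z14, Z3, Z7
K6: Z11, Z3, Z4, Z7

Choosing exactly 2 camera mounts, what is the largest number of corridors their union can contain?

7

Choosing K3, K6 covers {Z11, Z9, Z13, Z3, Z12, Z4, Z7} — 7 corridors.
No choice of 2 camera mounts does better; here Z14 is left uncovered.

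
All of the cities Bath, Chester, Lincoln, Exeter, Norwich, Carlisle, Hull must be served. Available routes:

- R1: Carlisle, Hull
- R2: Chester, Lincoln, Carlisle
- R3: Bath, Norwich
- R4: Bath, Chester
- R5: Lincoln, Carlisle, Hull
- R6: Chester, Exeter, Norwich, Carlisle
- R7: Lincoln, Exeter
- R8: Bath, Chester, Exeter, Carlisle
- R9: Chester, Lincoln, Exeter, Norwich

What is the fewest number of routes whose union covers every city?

R1, R3, R9 together cover {Bath, Chester, Lincoln, Exeter, Norwich, Carlisle, Hull} — every city.
No 2 of the 9 routes cover everything (all 36 pairs fall short), so 3 is minimum.

3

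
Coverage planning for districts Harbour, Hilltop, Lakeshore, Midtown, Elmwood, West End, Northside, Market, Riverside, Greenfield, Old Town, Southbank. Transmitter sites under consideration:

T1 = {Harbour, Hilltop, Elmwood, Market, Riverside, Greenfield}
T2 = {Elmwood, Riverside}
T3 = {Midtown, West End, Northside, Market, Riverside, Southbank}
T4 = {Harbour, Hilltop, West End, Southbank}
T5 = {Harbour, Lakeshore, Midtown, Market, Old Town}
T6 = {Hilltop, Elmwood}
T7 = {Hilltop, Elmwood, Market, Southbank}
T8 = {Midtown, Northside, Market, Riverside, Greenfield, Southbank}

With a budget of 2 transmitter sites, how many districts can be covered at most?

10

Choosing T1, T3 covers {Harbour, Hilltop, Midtown, Elmwood, West End, Northside, Market, Riverside, Greenfield, Southbank} — 10 districts.
No choice of 2 transmitter sites does better; here Lakeshore, Old Town are left uncovered.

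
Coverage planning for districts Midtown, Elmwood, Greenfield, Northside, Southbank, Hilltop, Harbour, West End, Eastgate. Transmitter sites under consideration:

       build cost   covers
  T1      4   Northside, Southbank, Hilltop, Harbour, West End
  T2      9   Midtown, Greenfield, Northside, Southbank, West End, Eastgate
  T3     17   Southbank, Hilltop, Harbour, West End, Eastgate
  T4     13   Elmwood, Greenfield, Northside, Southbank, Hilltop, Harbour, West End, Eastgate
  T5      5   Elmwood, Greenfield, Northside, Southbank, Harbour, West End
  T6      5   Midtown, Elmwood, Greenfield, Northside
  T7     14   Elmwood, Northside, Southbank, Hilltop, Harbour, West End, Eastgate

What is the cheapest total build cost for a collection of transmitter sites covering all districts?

T4, T6 cover every district at build cost 13 + 5 = 18.
Any cover uses at least 2 transmitter sites; among all covering selections none totals below 18.

18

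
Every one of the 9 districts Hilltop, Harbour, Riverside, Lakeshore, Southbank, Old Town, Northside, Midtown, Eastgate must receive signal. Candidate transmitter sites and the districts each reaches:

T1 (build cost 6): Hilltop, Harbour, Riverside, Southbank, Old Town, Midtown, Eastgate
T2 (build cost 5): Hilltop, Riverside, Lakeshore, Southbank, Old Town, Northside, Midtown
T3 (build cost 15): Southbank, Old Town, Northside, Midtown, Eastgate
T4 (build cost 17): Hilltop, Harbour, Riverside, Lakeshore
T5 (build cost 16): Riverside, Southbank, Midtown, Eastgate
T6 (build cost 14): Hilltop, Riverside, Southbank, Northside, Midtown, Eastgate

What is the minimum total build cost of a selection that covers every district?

11

T1, T2 cover every district at build cost 6 + 5 = 11.
Any cover uses at least 2 transmitter sites; among all covering selections none totals below 11.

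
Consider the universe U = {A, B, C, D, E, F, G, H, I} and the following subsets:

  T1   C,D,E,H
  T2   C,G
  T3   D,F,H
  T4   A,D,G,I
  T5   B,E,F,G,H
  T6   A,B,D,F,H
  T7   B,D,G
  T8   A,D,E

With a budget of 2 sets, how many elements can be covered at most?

Choosing T4, T5 covers {A, B, D, E, F, G, H, I} — 8 elements.
No choice of 2 sets does better; here C is left uncovered.

8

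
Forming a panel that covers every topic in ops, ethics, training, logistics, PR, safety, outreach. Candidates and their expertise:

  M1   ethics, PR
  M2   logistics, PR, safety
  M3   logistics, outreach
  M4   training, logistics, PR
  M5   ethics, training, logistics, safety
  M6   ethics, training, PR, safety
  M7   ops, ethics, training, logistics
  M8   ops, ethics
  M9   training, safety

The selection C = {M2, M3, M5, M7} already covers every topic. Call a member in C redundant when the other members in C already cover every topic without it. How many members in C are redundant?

1

Drop M2: PR uncovered — not redundant.
Drop M3: outreach uncovered — not redundant.
Drop M5: the rest still cover every topic — redundant.
Drop M7: ops uncovered — not redundant.
1 redundant: M5.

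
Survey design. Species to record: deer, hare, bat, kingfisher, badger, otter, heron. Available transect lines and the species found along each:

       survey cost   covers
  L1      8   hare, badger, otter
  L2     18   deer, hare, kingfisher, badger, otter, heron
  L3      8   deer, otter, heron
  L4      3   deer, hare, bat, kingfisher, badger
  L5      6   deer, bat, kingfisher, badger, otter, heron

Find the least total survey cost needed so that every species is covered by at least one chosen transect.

9

L4, L5 cover every species at survey cost 3 + 6 = 9.
Any cover uses at least 2 transects; among all covering selections none totals below 9.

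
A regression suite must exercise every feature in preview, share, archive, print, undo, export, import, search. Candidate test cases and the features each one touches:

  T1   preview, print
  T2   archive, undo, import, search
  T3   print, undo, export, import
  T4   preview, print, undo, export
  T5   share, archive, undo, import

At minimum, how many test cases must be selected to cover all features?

T2, T4, T5 together cover {preview, share, archive, print, undo, export, import, search} — every feature.
No 2 of the 5 test cases cover everything (all 10 pairs fall short), so 3 is minimum.

3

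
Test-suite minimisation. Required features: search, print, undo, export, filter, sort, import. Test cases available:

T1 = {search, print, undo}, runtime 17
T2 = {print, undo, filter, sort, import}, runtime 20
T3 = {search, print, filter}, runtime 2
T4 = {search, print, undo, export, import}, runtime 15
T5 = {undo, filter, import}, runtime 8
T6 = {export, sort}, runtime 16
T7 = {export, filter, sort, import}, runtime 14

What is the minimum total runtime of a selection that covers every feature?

T3, T5, T7 cover every feature at runtime 2 + 8 + 14 = 24.
Any cover uses at least 2 test cases; among all covering selections none totals below 24.

24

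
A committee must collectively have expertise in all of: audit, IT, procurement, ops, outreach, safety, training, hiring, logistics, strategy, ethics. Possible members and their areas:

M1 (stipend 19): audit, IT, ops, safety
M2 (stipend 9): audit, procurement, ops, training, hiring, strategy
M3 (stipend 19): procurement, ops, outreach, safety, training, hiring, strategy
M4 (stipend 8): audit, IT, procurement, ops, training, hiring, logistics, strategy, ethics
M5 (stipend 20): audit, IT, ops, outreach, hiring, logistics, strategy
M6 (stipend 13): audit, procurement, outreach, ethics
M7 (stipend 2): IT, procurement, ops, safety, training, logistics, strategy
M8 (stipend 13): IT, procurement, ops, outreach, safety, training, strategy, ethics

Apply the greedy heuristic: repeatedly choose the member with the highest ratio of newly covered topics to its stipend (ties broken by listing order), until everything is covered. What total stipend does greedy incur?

23

Pick 1: M7 adds 7 new (IT, procurement, ops, safety, training, logistics, strategy) at stipend 2 (ratio 7/2).
Pick 2: M4 adds 3 new (audit, hiring, ethics) at stipend 8 (ratio 3/8).
Pick 3: M6 adds 1 new (outreach) at stipend 13 (ratio 1/13).
Greedy total stipend: 2 + 8 + 13 = 23. (The true optimum is 21, so greedy overshoots here.)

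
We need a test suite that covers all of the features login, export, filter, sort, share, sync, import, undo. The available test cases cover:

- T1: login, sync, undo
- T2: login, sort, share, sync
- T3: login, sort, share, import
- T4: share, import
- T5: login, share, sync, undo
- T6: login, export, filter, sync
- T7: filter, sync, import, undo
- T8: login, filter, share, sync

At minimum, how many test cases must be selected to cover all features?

3

T1, T3, T6 together cover {login, export, filter, sort, share, sync, import, undo} — every feature.
No 2 of the 8 test cases cover everything (all 28 pairs fall short), so 3 is minimum.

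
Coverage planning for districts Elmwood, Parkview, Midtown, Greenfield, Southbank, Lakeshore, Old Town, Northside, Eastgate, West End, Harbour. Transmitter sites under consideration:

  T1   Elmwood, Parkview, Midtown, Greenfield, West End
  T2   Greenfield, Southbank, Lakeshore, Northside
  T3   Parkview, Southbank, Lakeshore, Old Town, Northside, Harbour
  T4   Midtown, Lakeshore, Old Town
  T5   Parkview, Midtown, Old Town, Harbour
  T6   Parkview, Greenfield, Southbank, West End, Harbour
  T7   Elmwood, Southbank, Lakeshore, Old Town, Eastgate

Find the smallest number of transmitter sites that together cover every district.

3

T1, T3, T7 together cover {Elmwood, Parkview, Midtown, Greenfield, Southbank, Lakeshore, Old Town, Northside, Eastgate, West End, Harbour} — every district.
No 2 of the 7 transmitter sites cover everything (all 21 pairs fall short), so 3 is minimum.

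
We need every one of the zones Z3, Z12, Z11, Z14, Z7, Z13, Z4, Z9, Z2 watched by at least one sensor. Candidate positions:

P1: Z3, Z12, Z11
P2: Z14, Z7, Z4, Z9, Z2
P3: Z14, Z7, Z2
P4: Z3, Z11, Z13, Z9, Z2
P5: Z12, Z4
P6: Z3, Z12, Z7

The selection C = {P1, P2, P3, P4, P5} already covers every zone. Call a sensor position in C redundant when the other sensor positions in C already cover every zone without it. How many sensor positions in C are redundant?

Drop P1: the rest still cover every zone — redundant.
Drop P2: the rest still cover every zone — redundant.
Drop P3: the rest still cover every zone — redundant.
Drop P4: Z13 uncovered — not redundant.
Drop P5: the rest still cover every zone — redundant.
4 redundant: P1, P2, P3, P5.

4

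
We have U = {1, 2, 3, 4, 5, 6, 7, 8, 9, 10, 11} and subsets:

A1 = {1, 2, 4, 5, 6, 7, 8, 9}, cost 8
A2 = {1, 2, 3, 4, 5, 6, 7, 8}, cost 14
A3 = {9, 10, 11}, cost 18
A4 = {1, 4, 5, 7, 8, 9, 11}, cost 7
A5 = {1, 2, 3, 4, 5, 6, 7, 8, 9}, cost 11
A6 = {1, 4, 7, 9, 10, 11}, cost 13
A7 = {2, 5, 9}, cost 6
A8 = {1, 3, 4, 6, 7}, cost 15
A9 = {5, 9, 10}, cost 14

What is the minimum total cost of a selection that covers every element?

24

A5, A6 cover every element at cost 11 + 13 = 24.
Any cover uses at least 2 sets; among all covering selections none totals below 24.
Greedy by coverage-per-cost would pick A1, A6, A5 for 32 — worse than the optimum 24.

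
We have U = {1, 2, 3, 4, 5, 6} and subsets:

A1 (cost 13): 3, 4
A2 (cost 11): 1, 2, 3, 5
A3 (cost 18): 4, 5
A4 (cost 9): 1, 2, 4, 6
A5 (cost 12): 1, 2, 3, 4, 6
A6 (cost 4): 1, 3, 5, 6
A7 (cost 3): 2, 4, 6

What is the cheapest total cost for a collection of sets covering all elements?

7

A6, A7 cover every element at cost 4 + 3 = 7.
Any cover uses at least 2 sets; among all covering selections none totals below 7.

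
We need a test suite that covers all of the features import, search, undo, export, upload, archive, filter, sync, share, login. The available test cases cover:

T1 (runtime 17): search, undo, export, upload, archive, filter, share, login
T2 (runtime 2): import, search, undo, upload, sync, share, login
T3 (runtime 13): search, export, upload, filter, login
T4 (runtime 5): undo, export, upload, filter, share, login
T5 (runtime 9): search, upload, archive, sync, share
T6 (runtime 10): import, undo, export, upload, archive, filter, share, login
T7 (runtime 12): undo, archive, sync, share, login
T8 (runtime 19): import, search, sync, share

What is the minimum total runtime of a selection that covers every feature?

T2, T6 cover every feature at runtime 2 + 10 = 12.
Any cover uses at least 2 test cases; among all covering selections none totals below 12.

12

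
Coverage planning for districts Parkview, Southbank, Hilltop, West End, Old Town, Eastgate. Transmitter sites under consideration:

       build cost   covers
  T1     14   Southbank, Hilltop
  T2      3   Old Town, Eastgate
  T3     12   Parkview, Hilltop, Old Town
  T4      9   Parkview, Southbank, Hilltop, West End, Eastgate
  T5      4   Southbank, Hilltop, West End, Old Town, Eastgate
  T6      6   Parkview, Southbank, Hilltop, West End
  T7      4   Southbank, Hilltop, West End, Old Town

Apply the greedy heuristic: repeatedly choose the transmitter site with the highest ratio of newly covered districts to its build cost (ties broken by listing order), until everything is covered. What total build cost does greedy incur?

Pick 1: T5 adds 5 new (Southbank, Hilltop, West End, Old Town, Eastgate) at build cost 4 (ratio 5/4).
Pick 2: T6 adds 1 new (Parkview) at build cost 6 (ratio 1/6).
Greedy total build cost: 4 + 6 = 10. (The true optimum is 9, so greedy overshoots here.)

10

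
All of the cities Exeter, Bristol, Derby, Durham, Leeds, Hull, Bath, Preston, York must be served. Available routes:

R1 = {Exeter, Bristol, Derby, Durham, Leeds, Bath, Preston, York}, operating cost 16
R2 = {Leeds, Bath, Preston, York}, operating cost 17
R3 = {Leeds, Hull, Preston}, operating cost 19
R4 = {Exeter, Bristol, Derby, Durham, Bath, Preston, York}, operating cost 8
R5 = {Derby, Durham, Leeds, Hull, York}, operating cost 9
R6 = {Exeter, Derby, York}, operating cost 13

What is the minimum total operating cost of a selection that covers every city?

17

R4, R5 cover every city at operating cost 8 + 9 = 17.
Any cover uses at least 2 routes; among all covering selections none totals below 17.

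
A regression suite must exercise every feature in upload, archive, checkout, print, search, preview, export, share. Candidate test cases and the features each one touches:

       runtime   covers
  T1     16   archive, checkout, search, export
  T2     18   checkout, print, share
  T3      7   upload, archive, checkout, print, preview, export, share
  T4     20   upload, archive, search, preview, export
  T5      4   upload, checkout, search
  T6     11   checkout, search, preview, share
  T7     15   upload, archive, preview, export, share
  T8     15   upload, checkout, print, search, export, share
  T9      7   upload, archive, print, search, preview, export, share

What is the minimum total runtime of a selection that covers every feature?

11

T3, T5 cover every feature at runtime 7 + 4 = 11.
Any cover uses at least 2 test cases; among all covering selections none totals below 11.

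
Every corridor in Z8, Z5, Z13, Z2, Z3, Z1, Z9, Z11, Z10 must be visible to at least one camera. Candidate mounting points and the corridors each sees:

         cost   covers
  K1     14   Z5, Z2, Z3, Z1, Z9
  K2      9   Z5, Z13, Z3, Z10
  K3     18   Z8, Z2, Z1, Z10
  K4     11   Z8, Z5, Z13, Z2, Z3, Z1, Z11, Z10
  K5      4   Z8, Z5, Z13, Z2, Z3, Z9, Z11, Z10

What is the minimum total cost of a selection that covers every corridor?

K4, K5 cover every corridor at cost 11 + 4 = 15.
Any cover uses at least 2 camera mounts; among all covering selections none totals below 15.

15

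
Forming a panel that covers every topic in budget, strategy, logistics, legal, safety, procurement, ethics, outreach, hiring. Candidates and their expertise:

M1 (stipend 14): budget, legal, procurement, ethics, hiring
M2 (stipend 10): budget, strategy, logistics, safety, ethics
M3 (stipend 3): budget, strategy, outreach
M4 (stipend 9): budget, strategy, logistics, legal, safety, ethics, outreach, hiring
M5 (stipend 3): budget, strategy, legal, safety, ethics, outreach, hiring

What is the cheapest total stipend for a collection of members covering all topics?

23

M1, M4 cover every topic at stipend 14 + 9 = 23.
Any cover uses at least 2 members; among all covering selections none totals below 23.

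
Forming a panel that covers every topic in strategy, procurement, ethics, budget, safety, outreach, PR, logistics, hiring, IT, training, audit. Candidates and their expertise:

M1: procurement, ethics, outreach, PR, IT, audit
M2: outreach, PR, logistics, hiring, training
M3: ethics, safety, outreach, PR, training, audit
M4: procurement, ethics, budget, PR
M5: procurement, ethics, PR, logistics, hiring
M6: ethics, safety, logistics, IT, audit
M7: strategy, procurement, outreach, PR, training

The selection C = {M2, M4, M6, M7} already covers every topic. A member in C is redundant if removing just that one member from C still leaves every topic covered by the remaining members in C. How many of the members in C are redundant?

0

Drop M2: hiring uncovered — not redundant.
Drop M4: budget uncovered — not redundant.
Drop M6: safety, IT, audit uncovered — not redundant.
Drop M7: strategy uncovered — not redundant.
None of the members in C is redundant.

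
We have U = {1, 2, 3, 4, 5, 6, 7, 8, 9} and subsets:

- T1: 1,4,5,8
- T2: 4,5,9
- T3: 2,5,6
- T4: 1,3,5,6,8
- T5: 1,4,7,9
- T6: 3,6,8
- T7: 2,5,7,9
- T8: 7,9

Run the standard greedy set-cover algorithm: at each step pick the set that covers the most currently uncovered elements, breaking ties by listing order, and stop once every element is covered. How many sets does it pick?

Pick 1: T4 covers 5 new elements (1, 3, 5, 6, 8).
Pick 2: T5 covers 3 new elements (4, 7, 9).
Pick 3: T3 covers 1 new elements (2).
Greedy uses 3 sets.

3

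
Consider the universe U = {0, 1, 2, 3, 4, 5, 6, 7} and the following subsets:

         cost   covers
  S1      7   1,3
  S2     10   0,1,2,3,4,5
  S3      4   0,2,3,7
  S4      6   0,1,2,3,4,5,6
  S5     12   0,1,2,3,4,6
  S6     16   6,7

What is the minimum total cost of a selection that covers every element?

S3, S4 cover every element at cost 4 + 6 = 10.
Any cover uses at least 2 sets; among all covering selections none totals below 10.

10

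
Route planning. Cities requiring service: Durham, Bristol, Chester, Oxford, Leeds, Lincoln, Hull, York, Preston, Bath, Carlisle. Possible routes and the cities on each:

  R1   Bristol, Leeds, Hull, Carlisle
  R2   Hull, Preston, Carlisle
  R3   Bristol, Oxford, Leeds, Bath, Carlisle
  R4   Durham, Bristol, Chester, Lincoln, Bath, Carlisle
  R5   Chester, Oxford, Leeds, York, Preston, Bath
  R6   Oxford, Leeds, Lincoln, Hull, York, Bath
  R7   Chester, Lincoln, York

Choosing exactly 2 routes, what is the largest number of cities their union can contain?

10

Choosing R4, R5 covers {Durham, Bristol, Chester, Oxford, Leeds, Lincoln, York, Preston, Bath, Carlisle} — 10 cities.
No choice of 2 routes does better; here Hull is left uncovered.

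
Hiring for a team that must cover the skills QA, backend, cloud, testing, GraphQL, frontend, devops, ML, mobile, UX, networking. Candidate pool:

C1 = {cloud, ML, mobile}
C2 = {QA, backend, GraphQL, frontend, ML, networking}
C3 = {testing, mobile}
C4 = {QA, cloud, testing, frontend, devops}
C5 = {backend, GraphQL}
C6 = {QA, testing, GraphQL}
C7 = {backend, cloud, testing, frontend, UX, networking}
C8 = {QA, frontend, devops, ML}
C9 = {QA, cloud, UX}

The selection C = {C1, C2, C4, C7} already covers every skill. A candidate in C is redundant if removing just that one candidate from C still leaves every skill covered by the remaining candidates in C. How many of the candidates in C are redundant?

Drop C1: mobile uncovered — not redundant.
Drop C2: GraphQL uncovered — not redundant.
Drop C4: devops uncovered — not redundant.
Drop C7: UX uncovered — not redundant.
None of the candidates in C is redundant.

0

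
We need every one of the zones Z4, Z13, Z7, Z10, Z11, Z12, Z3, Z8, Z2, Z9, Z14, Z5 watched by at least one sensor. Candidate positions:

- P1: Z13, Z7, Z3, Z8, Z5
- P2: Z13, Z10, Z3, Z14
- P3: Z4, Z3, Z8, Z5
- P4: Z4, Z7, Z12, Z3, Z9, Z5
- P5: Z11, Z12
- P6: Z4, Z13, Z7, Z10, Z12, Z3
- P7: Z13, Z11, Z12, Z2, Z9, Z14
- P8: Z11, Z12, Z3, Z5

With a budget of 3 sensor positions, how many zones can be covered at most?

12

Choosing P1, P6, P7 covers {Z4, Z13, Z7, Z10, Z11, Z12, Z3, Z8, Z2, Z9, Z14, Z5} — 12 zones.
That is all 12 zones.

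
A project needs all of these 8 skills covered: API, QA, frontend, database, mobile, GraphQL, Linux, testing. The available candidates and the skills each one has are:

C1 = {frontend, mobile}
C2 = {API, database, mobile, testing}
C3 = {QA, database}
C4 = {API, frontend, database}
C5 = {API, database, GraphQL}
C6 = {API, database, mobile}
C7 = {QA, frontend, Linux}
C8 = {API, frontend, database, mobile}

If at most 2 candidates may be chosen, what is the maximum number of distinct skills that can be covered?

7

Choosing C2, C7 covers {API, QA, frontend, database, mobile, Linux, testing} — 7 skills.
No choice of 2 candidates does better; here GraphQL is left uncovered.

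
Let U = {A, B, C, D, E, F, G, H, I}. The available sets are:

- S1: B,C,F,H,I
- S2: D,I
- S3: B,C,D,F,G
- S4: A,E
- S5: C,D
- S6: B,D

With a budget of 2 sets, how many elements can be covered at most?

Choosing S1, S3 covers {B, C, D, F, G, H, I} — 7 elements.
No choice of 2 sets does better; here A, E are left uncovered.

7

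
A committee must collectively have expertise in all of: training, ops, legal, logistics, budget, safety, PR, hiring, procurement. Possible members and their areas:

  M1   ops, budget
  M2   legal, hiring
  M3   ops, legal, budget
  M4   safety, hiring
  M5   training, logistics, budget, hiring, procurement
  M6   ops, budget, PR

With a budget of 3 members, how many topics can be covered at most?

8

Choosing M2, M5, M6 covers {training, ops, legal, logistics, budget, PR, hiring, procurement} — 8 topics.
No choice of 3 members does better; here safety is left uncovered.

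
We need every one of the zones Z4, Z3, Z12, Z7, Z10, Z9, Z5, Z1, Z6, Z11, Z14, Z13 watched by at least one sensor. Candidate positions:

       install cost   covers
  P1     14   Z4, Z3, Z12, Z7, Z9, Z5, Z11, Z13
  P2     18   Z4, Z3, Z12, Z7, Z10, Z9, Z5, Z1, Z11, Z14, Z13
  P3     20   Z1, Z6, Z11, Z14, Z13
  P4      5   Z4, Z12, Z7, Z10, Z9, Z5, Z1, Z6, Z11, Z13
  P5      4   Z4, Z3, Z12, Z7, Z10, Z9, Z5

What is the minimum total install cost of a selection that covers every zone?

23

P2, P4 cover every zone at install cost 18 + 5 = 23.
Any cover uses at least 2 sensor positions; among all covering selections none totals below 23.
Greedy by coverage-per-install cost would pick P4, P5, P2 for 27 — worse than the optimum 23.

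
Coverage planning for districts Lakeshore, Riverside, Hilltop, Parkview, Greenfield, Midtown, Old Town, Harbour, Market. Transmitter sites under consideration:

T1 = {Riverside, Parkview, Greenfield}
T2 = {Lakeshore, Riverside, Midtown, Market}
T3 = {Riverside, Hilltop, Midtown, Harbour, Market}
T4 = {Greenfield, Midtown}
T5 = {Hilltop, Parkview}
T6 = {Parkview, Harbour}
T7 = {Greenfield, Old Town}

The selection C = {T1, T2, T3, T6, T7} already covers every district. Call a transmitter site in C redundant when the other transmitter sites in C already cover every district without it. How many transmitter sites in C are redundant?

2

Drop T1: the rest still cover every district — redundant.
Drop T2: Lakeshore uncovered — not redundant.
Drop T3: Hilltop uncovered — not redundant.
Drop T6: the rest still cover every district — redundant.
Drop T7: Old Town uncovered — not redundant.
2 redundant: T1, T6.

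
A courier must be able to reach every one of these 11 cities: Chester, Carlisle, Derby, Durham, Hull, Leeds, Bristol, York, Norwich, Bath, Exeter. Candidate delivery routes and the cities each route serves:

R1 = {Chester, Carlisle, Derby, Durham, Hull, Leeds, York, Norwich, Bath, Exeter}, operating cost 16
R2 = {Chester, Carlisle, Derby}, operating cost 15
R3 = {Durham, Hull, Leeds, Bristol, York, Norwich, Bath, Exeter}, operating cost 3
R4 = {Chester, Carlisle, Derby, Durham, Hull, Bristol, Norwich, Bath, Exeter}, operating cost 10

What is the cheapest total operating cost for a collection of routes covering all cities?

R3, R4 cover every city at operating cost 3 + 10 = 13.
Any cover uses at least 2 routes; among all covering selections none totals below 13.

13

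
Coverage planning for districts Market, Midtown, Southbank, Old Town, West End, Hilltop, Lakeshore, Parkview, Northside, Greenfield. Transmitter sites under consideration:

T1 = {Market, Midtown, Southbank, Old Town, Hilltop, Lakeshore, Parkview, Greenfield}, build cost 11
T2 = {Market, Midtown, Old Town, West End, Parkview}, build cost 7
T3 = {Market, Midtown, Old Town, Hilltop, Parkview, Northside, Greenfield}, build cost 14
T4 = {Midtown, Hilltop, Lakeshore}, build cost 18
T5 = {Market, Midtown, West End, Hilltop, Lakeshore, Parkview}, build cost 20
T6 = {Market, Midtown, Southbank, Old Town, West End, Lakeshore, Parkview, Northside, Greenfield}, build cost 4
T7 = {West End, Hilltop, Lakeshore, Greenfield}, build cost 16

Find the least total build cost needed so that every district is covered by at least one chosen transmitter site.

15

T1, T6 cover every district at build cost 11 + 4 = 15.
Any cover uses at least 2 transmitter sites; among all covering selections none totals below 15.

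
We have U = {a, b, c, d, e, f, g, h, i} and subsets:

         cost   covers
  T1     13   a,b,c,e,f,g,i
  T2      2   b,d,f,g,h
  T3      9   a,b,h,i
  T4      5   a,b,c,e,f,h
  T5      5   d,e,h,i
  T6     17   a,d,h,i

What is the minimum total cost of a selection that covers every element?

12

T2, T4, T5 cover every element at cost 2 + 5 + 5 = 12.
Any cover uses at least 2 sets; among all covering selections none totals below 12.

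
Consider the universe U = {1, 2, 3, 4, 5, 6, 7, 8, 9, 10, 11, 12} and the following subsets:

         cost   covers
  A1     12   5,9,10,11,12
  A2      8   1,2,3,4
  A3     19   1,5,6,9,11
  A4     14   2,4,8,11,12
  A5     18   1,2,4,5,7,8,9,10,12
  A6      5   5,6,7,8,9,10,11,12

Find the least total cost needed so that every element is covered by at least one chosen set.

A2, A6 cover every element at cost 8 + 5 = 13.
Any cover uses at least 2 sets; among all covering selections none totals below 13.

13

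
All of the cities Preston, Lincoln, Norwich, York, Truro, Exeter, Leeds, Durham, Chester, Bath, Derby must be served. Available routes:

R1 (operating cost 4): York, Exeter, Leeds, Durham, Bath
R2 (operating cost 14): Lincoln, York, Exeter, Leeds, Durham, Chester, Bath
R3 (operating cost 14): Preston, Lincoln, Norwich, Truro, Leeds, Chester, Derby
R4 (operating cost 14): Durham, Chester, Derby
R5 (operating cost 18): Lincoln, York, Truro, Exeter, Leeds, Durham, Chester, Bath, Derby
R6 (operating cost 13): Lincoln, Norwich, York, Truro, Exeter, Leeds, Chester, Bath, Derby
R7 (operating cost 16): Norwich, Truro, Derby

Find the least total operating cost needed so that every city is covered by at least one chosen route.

18

R1, R3 cover every city at operating cost 4 + 14 = 18.
Any cover uses at least 2 routes; among all covering selections none totals below 18.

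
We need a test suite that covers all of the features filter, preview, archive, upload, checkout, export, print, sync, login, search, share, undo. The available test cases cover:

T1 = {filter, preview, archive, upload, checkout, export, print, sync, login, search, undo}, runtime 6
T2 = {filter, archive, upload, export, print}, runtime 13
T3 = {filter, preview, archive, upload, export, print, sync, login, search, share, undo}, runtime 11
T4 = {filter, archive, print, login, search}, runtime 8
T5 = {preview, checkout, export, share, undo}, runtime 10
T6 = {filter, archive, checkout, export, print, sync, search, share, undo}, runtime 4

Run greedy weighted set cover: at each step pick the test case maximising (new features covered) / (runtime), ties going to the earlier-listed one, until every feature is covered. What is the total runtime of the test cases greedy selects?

Pick 1: T6 adds 9 new (filter, archive, checkout, export, print, sync, search, share, undo) at runtime 4 (ratio 9/4).
Pick 2: T1 adds 3 new (preview, upload, login) at runtime 6 (ratio 3/6).
Greedy total runtime: 4 + 6 = 10.

10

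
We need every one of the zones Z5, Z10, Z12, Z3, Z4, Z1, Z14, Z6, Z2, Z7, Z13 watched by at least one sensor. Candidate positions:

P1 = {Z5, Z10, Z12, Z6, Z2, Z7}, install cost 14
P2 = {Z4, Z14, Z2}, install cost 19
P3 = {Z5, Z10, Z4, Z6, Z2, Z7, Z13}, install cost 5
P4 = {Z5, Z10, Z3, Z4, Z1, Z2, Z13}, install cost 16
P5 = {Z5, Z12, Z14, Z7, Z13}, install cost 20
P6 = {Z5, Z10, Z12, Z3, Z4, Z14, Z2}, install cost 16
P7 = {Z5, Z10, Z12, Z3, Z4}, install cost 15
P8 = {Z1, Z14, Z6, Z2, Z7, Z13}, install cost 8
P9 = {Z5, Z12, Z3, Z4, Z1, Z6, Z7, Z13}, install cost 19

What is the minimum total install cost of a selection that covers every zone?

23

P7, P8 cover every zone at install cost 15 + 8 = 23.
Any cover uses at least 2 sensor positions; among all covering selections none totals below 23.
Greedy by coverage-per-install cost would pick P3, P8, P7 for 28 — worse than the optimum 23.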